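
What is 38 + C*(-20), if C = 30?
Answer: -562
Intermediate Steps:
38 + C*(-20) = 38 + 30*(-20) = 38 - 600 = -562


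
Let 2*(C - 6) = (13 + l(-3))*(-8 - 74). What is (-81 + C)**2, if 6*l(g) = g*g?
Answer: 1792921/4 ≈ 4.4823e+5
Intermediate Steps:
l(g) = g**2/6 (l(g) = (g*g)/6 = g**2/6)
C = -1177/2 (C = 6 + ((13 + (1/6)*(-3)**2)*(-8 - 74))/2 = 6 + ((13 + (1/6)*9)*(-82))/2 = 6 + ((13 + 3/2)*(-82))/2 = 6 + ((29/2)*(-82))/2 = 6 + (1/2)*(-1189) = 6 - 1189/2 = -1177/2 ≈ -588.50)
(-81 + C)**2 = (-81 - 1177/2)**2 = (-1339/2)**2 = 1792921/4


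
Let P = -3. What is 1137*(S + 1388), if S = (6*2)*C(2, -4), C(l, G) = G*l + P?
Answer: 1428072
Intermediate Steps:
C(l, G) = -3 + G*l (C(l, G) = G*l - 3 = -3 + G*l)
S = -132 (S = (6*2)*(-3 - 4*2) = 12*(-3 - 8) = 12*(-11) = -132)
1137*(S + 1388) = 1137*(-132 + 1388) = 1137*1256 = 1428072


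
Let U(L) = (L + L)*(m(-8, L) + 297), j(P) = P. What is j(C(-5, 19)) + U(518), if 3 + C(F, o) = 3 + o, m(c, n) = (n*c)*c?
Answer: 34653183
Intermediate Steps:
m(c, n) = n*c**2 (m(c, n) = (c*n)*c = n*c**2)
C(F, o) = o (C(F, o) = -3 + (3 + o) = o)
U(L) = 2*L*(297 + 64*L) (U(L) = (L + L)*(L*(-8)**2 + 297) = (2*L)*(L*64 + 297) = (2*L)*(64*L + 297) = (2*L)*(297 + 64*L) = 2*L*(297 + 64*L))
j(C(-5, 19)) + U(518) = 19 + 2*518*(297 + 64*518) = 19 + 2*518*(297 + 33152) = 19 + 2*518*33449 = 19 + 34653164 = 34653183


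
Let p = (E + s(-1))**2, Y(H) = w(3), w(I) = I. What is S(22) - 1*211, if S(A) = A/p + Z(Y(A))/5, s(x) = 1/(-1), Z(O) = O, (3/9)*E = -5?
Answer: -134601/640 ≈ -210.31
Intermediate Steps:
E = -15 (E = 3*(-5) = -15)
Y(H) = 3
s(x) = -1
p = 256 (p = (-15 - 1)**2 = (-16)**2 = 256)
S(A) = 3/5 + A/256 (S(A) = A/256 + 3/5 = 3/5 + A/256)
S(22) - 1*211 = (3/5 + (1/256)*22) - 1*211 = (3/5 + 11/128) - 211 = 439/640 - 211 = -134601/640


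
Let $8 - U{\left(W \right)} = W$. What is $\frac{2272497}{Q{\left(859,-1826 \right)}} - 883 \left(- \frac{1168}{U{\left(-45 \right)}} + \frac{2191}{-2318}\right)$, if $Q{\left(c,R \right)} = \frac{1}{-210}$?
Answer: $- \frac{58626429559979}{122854} \approx -4.772 \cdot 10^{8}$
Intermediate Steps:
$U{\left(W \right)} = 8 - W$
$Q{\left(c,R \right)} = - \frac{1}{210}$
$\frac{2272497}{Q{\left(859,-1826 \right)}} - 883 \left(- \frac{1168}{U{\left(-45 \right)}} + \frac{2191}{-2318}\right) = \frac{2272497}{- \frac{1}{210}} - 883 \left(- \frac{1168}{8 - -45} + \frac{2191}{-2318}\right) = 2272497 \left(-210\right) - 883 \left(- \frac{1168}{8 + 45} + 2191 \left(- \frac{1}{2318}\right)\right) = -477224370 - 883 \left(- \frac{1168}{53} - \frac{2191}{2318}\right) = -477224370 - 883 \left(- \frac{2823547}{122854}\right) = -477224370 - - \frac{2493192001}{122854} = -477224370 + \frac{2493192001}{122854} = - \frac{58626429559979}{122854}$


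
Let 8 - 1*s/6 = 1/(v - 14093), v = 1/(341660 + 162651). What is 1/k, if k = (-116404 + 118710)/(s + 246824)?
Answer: 292430373354975/2731554975022 ≈ 107.06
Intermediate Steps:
v = 1/504311 ≈ 1.9829e-6
s = 56858543687/1184542487 (s = 48 - 6/(1/504311 - 14093) = 48 - 6/(-7107254922/504311) = 48 - 6*(-504311/7107254922) = 48 + 504311/1184542487 = 56858543687/1184542487 ≈ 48.000)
k = 2731554975022/292430373354975 (k = (-116404 + 118710)/(56858543687/1184542487 + 246824) = 2306/(292430373354975/1184542487) = 2306*(1184542487/292430373354975) = 2731554975022/292430373354975 ≈ 0.0093409)
1/k = 1/(2731554975022/292430373354975) = 292430373354975/2731554975022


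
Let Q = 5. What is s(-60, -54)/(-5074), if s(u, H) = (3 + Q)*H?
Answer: 216/2537 ≈ 0.085140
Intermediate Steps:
s(u, H) = 8*H (s(u, H) = (3 + 5)*H = 8*H)
s(-60, -54)/(-5074) = (8*(-54))/(-5074) = -432*(-1/5074) = 216/2537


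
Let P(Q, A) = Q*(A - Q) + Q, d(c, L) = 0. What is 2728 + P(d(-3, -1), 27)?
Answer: 2728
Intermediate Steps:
P(Q, A) = Q + Q*(A - Q)
2728 + P(d(-3, -1), 27) = 2728 + 0*(1 + 27 - 1*0) = 2728 + 0*(1 + 27 + 0) = 2728 + 0*28 = 2728 + 0 = 2728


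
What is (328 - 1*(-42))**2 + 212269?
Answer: 349169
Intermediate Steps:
(328 - 1*(-42))**2 + 212269 = (328 + 42)**2 + 212269 = 370**2 + 212269 = 136900 + 212269 = 349169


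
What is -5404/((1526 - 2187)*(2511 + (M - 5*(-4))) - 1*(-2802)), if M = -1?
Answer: 193/59626 ≈ 0.0032368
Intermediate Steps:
-5404/((1526 - 2187)*(2511 + (M - 5*(-4))) - 1*(-2802)) = -5404/((1526 - 2187)*(2511 + (-1 - 5*(-4))) - 1*(-2802)) = -5404/(-661*(2511 + (-1 + 20)) + 2802) = -5404/(-661*(2511 + 19) + 2802) = -5404/(-661*2530 + 2802) = -5404/(-1672330 + 2802) = -5404/(-1669528) = -5404*(-1/1669528) = 193/59626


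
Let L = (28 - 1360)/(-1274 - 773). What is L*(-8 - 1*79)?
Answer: -115884/2047 ≈ -56.612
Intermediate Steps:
L = 1332/2047 (L = -1332/(-2047) = -1332*(-1/2047) = 1332/2047 ≈ 0.65071)
L*(-8 - 1*79) = 1332*(-8 - 1*79)/2047 = 1332*(-8 - 79)/2047 = (1332/2047)*(-87) = -115884/2047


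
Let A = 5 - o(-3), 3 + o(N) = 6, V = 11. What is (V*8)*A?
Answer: 176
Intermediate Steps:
o(N) = 3 (o(N) = -3 + 6 = 3)
A = 2 (A = 5 - 1*3 = 5 - 3 = 2)
(V*8)*A = (11*8)*2 = 88*2 = 176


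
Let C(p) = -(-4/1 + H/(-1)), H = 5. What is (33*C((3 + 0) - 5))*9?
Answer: 2673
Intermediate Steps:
C(p) = 9 (C(p) = -(-4/1 + 5/(-1)) = -(-4*1 + 5*(-1)) = -(-4 - 5) = -1*(-9) = 9)
(33*C((3 + 0) - 5))*9 = (33*9)*9 = 297*9 = 2673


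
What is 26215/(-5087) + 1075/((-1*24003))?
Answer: -634707170/122103261 ≈ -5.1981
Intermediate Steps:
26215/(-5087) + 1075/((-1*24003)) = 26215*(-1/5087) + 1075/(-24003) = -26215/5087 + 1075*(-1/24003) = -26215/5087 - 1075/24003 = -634707170/122103261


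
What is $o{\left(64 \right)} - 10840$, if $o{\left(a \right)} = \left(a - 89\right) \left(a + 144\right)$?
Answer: $-16040$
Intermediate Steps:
$o{\left(a \right)} = \left(-89 + a\right) \left(144 + a\right)$
$o{\left(64 \right)} - 10840 = \left(-12816 + 64^{2} + 55 \cdot 64\right) - 10840 = \left(-12816 + 4096 + 3520\right) - 10840 = -5200 - 10840 = -16040$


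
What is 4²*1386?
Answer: 22176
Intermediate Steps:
4²*1386 = 16*1386 = 22176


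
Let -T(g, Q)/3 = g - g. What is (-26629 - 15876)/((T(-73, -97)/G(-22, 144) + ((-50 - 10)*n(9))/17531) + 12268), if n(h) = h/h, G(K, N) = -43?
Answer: -745155155/215070248 ≈ -3.4647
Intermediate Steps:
T(g, Q) = 0 (T(g, Q) = -3*(g - g) = -3*0 = 0)
n(h) = 1
(-26629 - 15876)/((T(-73, -97)/G(-22, 144) + ((-50 - 10)*n(9))/17531) + 12268) = (-26629 - 15876)/((0/(-43) + ((-50 - 10)*1)/17531) + 12268) = -42505/((0*(-1/43) - 60*1*(1/17531)) + 12268) = -42505/((0 - 60*1/17531) + 12268) = -42505/((0 - 60/17531) + 12268) = -42505/(-60/17531 + 12268) = -42505/215070248/17531 = -42505*17531/215070248 = -745155155/215070248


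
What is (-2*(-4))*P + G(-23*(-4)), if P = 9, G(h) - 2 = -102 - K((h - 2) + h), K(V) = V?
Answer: -210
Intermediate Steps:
G(h) = -98 - 2*h (G(h) = 2 + (-102 - ((h - 2) + h)) = 2 + (-102 - ((-2 + h) + h)) = 2 + (-102 - (-2 + 2*h)) = 2 + (-102 + (2 - 2*h)) = 2 + (-100 - 2*h) = -98 - 2*h)
(-2*(-4))*P + G(-23*(-4)) = -2*(-4)*9 + (-98 - (-46)*(-4)) = 8*9 + (-98 - 2*92) = 72 + (-98 - 184) = 72 - 282 = -210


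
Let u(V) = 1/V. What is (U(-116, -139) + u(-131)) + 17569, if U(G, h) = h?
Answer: 2283329/131 ≈ 17430.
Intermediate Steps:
(U(-116, -139) + u(-131)) + 17569 = (-139 + 1/(-131)) + 17569 = (-139 - 1/131) + 17569 = -18210/131 + 17569 = 2283329/131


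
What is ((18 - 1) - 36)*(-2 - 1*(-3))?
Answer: -19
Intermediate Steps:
((18 - 1) - 36)*(-2 - 1*(-3)) = (17 - 36)*(-2 + 3) = -19*1 = -19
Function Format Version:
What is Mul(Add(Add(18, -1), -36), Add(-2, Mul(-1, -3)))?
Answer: -19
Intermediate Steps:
Mul(Add(Add(18, -1), -36), Add(-2, Mul(-1, -3))) = Mul(Add(17, -36), Add(-2, 3)) = Mul(-19, 1) = -19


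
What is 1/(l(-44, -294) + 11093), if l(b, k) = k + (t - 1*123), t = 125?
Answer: 1/10801 ≈ 9.2584e-5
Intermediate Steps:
l(b, k) = 2 + k (l(b, k) = k + (125 - 1*123) = k + (125 - 123) = k + 2 = 2 + k)
1/(l(-44, -294) + 11093) = 1/((2 - 294) + 11093) = 1/(-292 + 11093) = 1/10801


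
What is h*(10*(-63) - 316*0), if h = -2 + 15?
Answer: -8190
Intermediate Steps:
h = 13
h*(10*(-63) - 316*0) = 13*(10*(-63) - 316*0) = 13*(-630 + 0) = 13*(-630) = -8190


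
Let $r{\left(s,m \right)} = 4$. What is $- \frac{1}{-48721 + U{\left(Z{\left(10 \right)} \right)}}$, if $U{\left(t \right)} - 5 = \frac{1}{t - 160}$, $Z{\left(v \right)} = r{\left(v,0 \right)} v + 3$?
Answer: $\frac{117}{5699773} \approx 2.0527 \cdot 10^{-5}$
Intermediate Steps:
$Z{\left(v \right)} = 3 + 4 v$ ($Z{\left(v \right)} = 4 v + 3 = 3 + 4 v$)
$U{\left(t \right)} = 5 + \frac{1}{-160 + t}$ ($U{\left(t \right)} = 5 + \frac{1}{t - 160} = 5 + \frac{1}{-160 + t}$)
$- \frac{1}{-48721 + U{\left(Z{\left(10 \right)} \right)}} = - \frac{1}{-48721 + \frac{-799 + 5 \left(3 + 4 \cdot 10\right)}{-160 + \left(3 + 4 \cdot 10\right)}} = - \frac{1}{-48721 + \frac{-799 + 5 \left(3 + 40\right)}{-160 + \left(3 + 40\right)}} = - \frac{1}{-48721 + \frac{-799 + 5 \cdot 43}{-160 + 43}} = - \frac{1}{-48721 + \frac{-799 + 215}{-117}} = - \frac{1}{-48721 - - \frac{584}{117}} = - \frac{1}{-48721 + \frac{584}{117}} = - \frac{1}{- \frac{5699773}{117}} = \left(-1\right) \left(- \frac{117}{5699773}\right) = \frac{117}{5699773}$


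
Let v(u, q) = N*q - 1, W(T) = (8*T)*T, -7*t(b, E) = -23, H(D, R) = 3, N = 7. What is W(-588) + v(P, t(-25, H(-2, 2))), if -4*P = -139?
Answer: 2765974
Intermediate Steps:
P = 139/4 (P = -1/4*(-139) = 139/4 ≈ 34.750)
t(b, E) = 23/7 (t(b, E) = -1/7*(-23) = 23/7)
W(T) = 8*T**2
v(u, q) = -1 + 7*q (v(u, q) = 7*q - 1 = -1 + 7*q)
W(-588) + v(P, t(-25, H(-2, 2))) = 8*(-588)**2 + (-1 + 7*(23/7)) = 8*345744 + (-1 + 23) = 2765952 + 22 = 2765974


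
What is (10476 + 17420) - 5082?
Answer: 22814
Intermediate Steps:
(10476 + 17420) - 5082 = 27896 - 5082 = 22814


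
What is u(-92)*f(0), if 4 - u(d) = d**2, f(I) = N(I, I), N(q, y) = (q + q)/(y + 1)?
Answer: 0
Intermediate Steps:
N(q, y) = 2*q/(1 + y) (N(q, y) = (2*q)/(1 + y) = 2*q/(1 + y))
f(I) = 2*I/(1 + I)
u(d) = 4 - d**2
u(-92)*f(0) = (4 - 1*(-92)**2)*(2*0/(1 + 0)) = (4 - 1*8464)*(2*0/1) = (4 - 8464)*(2*0*1) = -8460*0 = 0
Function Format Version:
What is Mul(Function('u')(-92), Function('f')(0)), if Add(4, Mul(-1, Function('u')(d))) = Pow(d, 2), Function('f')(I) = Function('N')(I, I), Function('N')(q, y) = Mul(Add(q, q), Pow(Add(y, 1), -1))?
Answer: 0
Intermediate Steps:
Function('N')(q, y) = Mul(2, q, Pow(Add(1, y), -1)) (Function('N')(q, y) = Mul(Mul(2, q), Pow(Add(1, y), -1)) = Mul(2, q, Pow(Add(1, y), -1)))
Function('f')(I) = Mul(2, I, Pow(Add(1, I), -1))
Function('u')(d) = Add(4, Mul(-1, Pow(d, 2)))
Mul(Function('u')(-92), Function('f')(0)) = Mul(Add(4, Mul(-1, Pow(-92, 2))), Mul(2, 0, Pow(Add(1, 0), -1))) = Mul(Add(4, Mul(-1, 8464)), Mul(2, 0, Pow(1, -1))) = Mul(Add(4, -8464), Mul(2, 0, 1)) = Mul(-8460, 0) = 0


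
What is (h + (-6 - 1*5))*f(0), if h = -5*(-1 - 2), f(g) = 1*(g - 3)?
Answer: -12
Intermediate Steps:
f(g) = -3 + g (f(g) = 1*(-3 + g) = -3 + g)
h = 15 (h = -5*(-3) = 15)
(h + (-6 - 1*5))*f(0) = (15 + (-6 - 1*5))*(-3 + 0) = (15 + (-6 - 5))*(-3) = (15 - 11)*(-3) = 4*(-3) = -12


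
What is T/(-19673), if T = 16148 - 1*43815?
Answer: 27667/19673 ≈ 1.4063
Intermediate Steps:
T = -27667 (T = 16148 - 43815 = -27667)
T/(-19673) = -27667/(-19673) = -27667*(-1/19673) = 27667/19673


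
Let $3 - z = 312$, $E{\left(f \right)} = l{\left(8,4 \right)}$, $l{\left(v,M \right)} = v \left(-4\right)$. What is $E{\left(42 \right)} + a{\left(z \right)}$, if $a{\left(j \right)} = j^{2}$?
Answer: $95449$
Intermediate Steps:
$l{\left(v,M \right)} = - 4 v$
$E{\left(f \right)} = -32$ ($E{\left(f \right)} = \left(-4\right) 8 = -32$)
$z = -309$ ($z = 3 - 312 = -309$)
$E{\left(42 \right)} + a{\left(z \right)} = -32 + \left(-309\right)^{2} = -32 + 95481 = 95449$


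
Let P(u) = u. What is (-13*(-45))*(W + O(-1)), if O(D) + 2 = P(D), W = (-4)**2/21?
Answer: -9165/7 ≈ -1309.3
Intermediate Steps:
W = 16/21 (W = 16*(1/21) = 16/21 ≈ 0.76190)
O(D) = -2 + D
(-13*(-45))*(W + O(-1)) = (-13*(-45))*(16/21 + (-2 - 1)) = 585*(16/21 - 3) = 585*(-47/21) = -9165/7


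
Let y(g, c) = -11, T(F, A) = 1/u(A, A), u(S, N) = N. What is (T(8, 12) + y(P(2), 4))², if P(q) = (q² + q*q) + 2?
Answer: 17161/144 ≈ 119.17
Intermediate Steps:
P(q) = 2 + 2*q² (P(q) = (q² + q²) + 2 = 2*q² + 2 = 2 + 2*q²)
T(F, A) = 1/A
(T(8, 12) + y(P(2), 4))² = (1/12 - 11)² = (-131/12)² = 17161/144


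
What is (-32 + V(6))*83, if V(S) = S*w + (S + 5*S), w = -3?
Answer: -1162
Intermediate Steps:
V(S) = 3*S (V(S) = S*(-3) + (S + 5*S) = -3*S + 6*S = 3*S)
(-32 + V(6))*83 = (-32 + 3*6)*83 = (-32 + 18)*83 = -14*83 = -1162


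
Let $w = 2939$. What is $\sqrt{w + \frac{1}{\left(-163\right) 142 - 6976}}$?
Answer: $\frac{\sqrt{2666657193954}}{30122} \approx 54.213$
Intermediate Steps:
$\sqrt{w + \frac{1}{\left(-163\right) 142 - 6976}} = \sqrt{2939 + \frac{1}{\left(-163\right) 142 - 6976}} = \sqrt{2939 + \frac{1}{-23146 - 6976}} = \sqrt{2939 + \frac{1}{-30122}} = \sqrt{2939 - \frac{1}{30122}} = \sqrt{\frac{88528557}{30122}} = \frac{\sqrt{2666657193954}}{30122}$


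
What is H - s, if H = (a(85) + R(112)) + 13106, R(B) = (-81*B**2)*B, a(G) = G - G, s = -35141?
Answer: -113750921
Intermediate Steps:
a(G) = 0
R(B) = -81*B**3
H = -113786062 (H = (0 - 81*112**3) + 13106 = (0 - 81*1404928) + 13106 = (0 - 113799168) + 13106 = -113799168 + 13106 = -113786062)
H - s = -113786062 - 1*(-35141) = -113786062 + 35141 = -113750921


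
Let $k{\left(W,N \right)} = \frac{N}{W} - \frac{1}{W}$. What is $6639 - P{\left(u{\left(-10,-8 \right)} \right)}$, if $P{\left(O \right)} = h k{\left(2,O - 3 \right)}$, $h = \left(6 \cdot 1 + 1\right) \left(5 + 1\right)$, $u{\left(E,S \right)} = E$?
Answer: $6933$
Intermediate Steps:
$k{\left(W,N \right)} = - \frac{1}{W} + \frac{N}{W}$
$h = 42$ ($h = \left(6 + 1\right) 6 = 7 \cdot 6 = 42$)
$P{\left(O \right)} = -84 + 21 O$ ($P{\left(O \right)} = 42 \frac{-1 + \left(O - 3\right)}{2} = 42 \frac{-1 + \left(-3 + O\right)}{2} = 42 \frac{-4 + O}{2} = 42 \left(-2 + \frac{O}{2}\right) = -84 + 21 O$)
$6639 - P{\left(u{\left(-10,-8 \right)} \right)} = 6639 - \left(-84 + 21 \left(-10\right)\right) = 6639 - \left(-84 - 210\right) = 6639 - -294 = 6639 + 294 = 6933$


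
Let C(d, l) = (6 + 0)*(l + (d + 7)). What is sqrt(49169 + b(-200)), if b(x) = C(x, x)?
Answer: sqrt(46811) ≈ 216.36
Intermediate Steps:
C(d, l) = 42 + 6*d + 6*l (C(d, l) = 6*(l + (7 + d)) = 6*(7 + d + l) = 42 + 6*d + 6*l)
b(x) = 42 + 12*x (b(x) = 42 + 6*x + 6*x = 42 + 12*x)
sqrt(49169 + b(-200)) = sqrt(49169 + (42 + 12*(-200))) = sqrt(49169 + (42 - 2400)) = sqrt(49169 - 2358) = sqrt(46811)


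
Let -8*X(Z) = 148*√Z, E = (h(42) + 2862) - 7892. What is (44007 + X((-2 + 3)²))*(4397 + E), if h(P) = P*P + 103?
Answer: 54281809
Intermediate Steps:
h(P) = 103 + P² (h(P) = P² + 103 = 103 + P²)
E = -3163 (E = ((103 + 42²) + 2862) - 7892 = ((103 + 1764) + 2862) - 7892 = (1867 + 2862) - 7892 = 4729 - 7892 = -3163)
X(Z) = -37*√Z/2
(44007 + X((-2 + 3)²))*(4397 + E) = (44007 - 37*√((-2 + 3)²)/2)*(4397 - 3163) = (44007 - 37*√(1²)/2)*1234 = (44007 - 37*√1/2)*1234 = (44007 - 37/2*1)*1234 = (44007 - 37/2)*1234 = (87977/2)*1234 = 54281809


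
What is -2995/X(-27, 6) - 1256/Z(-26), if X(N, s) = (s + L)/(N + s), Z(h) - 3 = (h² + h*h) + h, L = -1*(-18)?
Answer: 27852437/10632 ≈ 2619.7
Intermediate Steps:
L = 18
Z(h) = 3 + h + 2*h² (Z(h) = 3 + ((h² + h*h) + h) = 3 + ((h² + h²) + h) = 3 + (2*h² + h) = 3 + (h + 2*h²) = 3 + h + 2*h²)
X(N, s) = (18 + s)/(N + s) (X(N, s) = (s + 18)/(N + s) = (18 + s)/(N + s))
-2995/X(-27, 6) - 1256/Z(-26) = -2995*(-27 + 6)/(18 + 6) - 1256/(3 - 26 + 2*(-26)²) = -2995/(24/(-21)) - 1256/(3 - 26 + 2*676) = -2995/((-1/21*24)) - 1256/(3 - 26 + 1352) = -2995/(-8/7) - 1256/1329 = -2995*(-7/8) - 1256*1/1329 = 20965/8 - 1256/1329 = 27852437/10632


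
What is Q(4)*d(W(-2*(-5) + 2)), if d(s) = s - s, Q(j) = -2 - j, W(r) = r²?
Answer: 0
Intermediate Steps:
d(s) = 0
Q(4)*d(W(-2*(-5) + 2)) = (-2 - 1*4)*0 = (-2 - 4)*0 = -6*0 = 0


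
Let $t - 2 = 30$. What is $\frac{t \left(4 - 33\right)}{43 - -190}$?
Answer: $- \frac{928}{233} \approx -3.9828$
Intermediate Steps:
$t = 32$ ($t = 2 + 30 = 32$)
$\frac{t \left(4 - 33\right)}{43 - -190} = \frac{32 \left(4 - 33\right)}{43 - -190} = \frac{32 \left(-29\right)}{43 + 190} = - \frac{928}{233}$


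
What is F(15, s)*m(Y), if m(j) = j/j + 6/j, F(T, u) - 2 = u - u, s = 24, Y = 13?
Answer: 38/13 ≈ 2.9231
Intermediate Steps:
F(T, u) = 2 (F(T, u) = 2 + (u - u) = 2 + 0 = 2)
m(j) = 1 + 6/j
F(15, s)*m(Y) = 2*((6 + 13)/13) = 2*((1/13)*19) = 2*(19/13) = 38/13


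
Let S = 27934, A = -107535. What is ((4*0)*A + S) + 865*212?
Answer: 211314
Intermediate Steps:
((4*0)*A + S) + 865*212 = ((4*0)*(-107535) + 27934) + 865*212 = (0*(-107535) + 27934) + 183380 = (0 + 27934) + 183380 = 27934 + 183380 = 211314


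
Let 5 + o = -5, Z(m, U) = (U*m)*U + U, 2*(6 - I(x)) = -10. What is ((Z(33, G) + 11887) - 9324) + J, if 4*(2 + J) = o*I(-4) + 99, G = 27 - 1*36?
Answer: 20889/4 ≈ 5222.3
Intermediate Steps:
I(x) = 11 (I(x) = 6 - 1/2*(-10) = 6 + 5 = 11)
G = -9 (G = 27 - 36 = -9)
Z(m, U) = U + m*U**2 (Z(m, U) = m*U**2 + U = U + m*U**2)
o = -10 (o = -5 - 5 = -10)
J = -19/4 (J = -2 + (-10*11 + 99)/4 = -2 + (-110 + 99)/4 = -2 + (1/4)*(-11) = -2 - 11/4 = -19/4 ≈ -4.7500)
((Z(33, G) + 11887) - 9324) + J = ((-9*(1 - 9*33) + 11887) - 9324) - 19/4 = ((-9*(1 - 297) + 11887) - 9324) - 19/4 = ((-9*(-296) + 11887) - 9324) - 19/4 = ((2664 + 11887) - 9324) - 19/4 = (14551 - 9324) - 19/4 = 5227 - 19/4 = 20889/4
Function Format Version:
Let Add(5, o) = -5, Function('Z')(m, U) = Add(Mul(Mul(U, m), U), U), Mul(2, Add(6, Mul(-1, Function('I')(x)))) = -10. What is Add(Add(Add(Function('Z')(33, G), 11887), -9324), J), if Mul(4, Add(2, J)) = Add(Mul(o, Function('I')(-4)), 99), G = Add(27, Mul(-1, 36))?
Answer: Rational(20889, 4) ≈ 5222.3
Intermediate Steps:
Function('I')(x) = 11 (Function('I')(x) = Add(6, Mul(Rational(-1, 2), -10)) = Add(6, 5) = 11)
G = -9 (G = Add(27, -36) = -9)
Function('Z')(m, U) = Add(U, Mul(m, Pow(U, 2))) (Function('Z')(m, U) = Add(Mul(m, Pow(U, 2)), U) = Add(U, Mul(m, Pow(U, 2))))
o = -10 (o = Add(-5, -5) = -10)
J = Rational(-19, 4) (J = Add(-2, Mul(Rational(1, 4), Add(Mul(-10, 11), 99))) = Add(-2, Mul(Rational(1, 4), Add(-110, 99))) = Add(-2, Mul(Rational(1, 4), -11)) = Add(-2, Rational(-11, 4)) = Rational(-19, 4) ≈ -4.7500)
Add(Add(Add(Function('Z')(33, G), 11887), -9324), J) = Add(Add(Add(Mul(-9, Add(1, Mul(-9, 33))), 11887), -9324), Rational(-19, 4)) = Add(Add(Add(Mul(-9, Add(1, -297)), 11887), -9324), Rational(-19, 4)) = Add(Add(Add(Mul(-9, -296), 11887), -9324), Rational(-19, 4)) = Add(Add(Add(2664, 11887), -9324), Rational(-19, 4)) = Add(Add(14551, -9324), Rational(-19, 4)) = Add(5227, Rational(-19, 4)) = Rational(20889, 4)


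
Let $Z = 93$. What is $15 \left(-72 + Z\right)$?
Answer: $315$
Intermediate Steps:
$15 \left(-72 + Z\right) = 15 \left(-72 + 93\right) = 15 \cdot 21 = 315$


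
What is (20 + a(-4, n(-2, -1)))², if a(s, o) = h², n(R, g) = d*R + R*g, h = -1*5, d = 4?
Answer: 2025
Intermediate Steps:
h = -5
n(R, g) = 4*R + R*g
a(s, o) = 25 (a(s, o) = (-5)² = 25)
(20 + a(-4, n(-2, -1)))² = (20 + 25)² = 45² = 2025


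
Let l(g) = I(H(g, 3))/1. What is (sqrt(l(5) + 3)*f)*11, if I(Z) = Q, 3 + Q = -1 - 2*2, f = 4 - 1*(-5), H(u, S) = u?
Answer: 99*I*sqrt(5) ≈ 221.37*I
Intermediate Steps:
f = 9 (f = 4 + 5 = 9)
Q = -8 (Q = -3 + (-1 - 2*2) = -3 + (-1 - 4) = -3 - 5 = -8)
I(Z) = -8
l(g) = -8 (l(g) = -8/1 = -8*1 = -8)
(sqrt(l(5) + 3)*f)*11 = (sqrt(-8 + 3)*9)*11 = (sqrt(-5)*9)*11 = ((I*sqrt(5))*9)*11 = (9*I*sqrt(5))*11 = 99*I*sqrt(5)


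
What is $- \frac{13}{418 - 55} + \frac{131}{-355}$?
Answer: $- \frac{52168}{128865} \approx -0.40483$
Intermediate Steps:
$- \frac{13}{418 - 55} + \frac{131}{-355} = - \frac{13}{363} + 131 \left(- \frac{1}{355}\right) = \left(-13\right) \frac{1}{363} - \frac{131}{355} = - \frac{13}{363} - \frac{131}{355} = - \frac{52168}{128865}$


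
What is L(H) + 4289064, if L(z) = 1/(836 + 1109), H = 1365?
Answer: 8342229481/1945 ≈ 4.2891e+6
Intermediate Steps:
L(z) = 1/1945
L(H) + 4289064 = 1/1945 + 4289064 = 8342229481/1945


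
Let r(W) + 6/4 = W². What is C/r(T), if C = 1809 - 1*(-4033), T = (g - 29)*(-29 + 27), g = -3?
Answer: 11684/8189 ≈ 1.4268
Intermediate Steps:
T = 64 (T = (-3 - 29)*(-29 + 27) = -32*(-2) = 64)
r(W) = -3/2 + W²
C = 5842 (C = 1809 + 4033 = 5842)
C/r(T) = 5842/(-3/2 + 64²) = 5842/(-3/2 + 4096) = 5842/(8189/2) = 5842*(2/8189) = 11684/8189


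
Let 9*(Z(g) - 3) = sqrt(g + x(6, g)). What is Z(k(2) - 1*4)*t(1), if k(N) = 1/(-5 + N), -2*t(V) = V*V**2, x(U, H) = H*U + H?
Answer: -3/2 - I*sqrt(78)/27 ≈ -1.5 - 0.3271*I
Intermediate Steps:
x(U, H) = H + H*U
t(V) = -V**3/2 (t(V) = -V*V**2/2 = -V**3/2)
Z(g) = 3 + 2*sqrt(2)*sqrt(g)/9 (Z(g) = 3 + sqrt(g + g*(1 + 6))/9 = 3 + sqrt(g + g*7)/9 = 3 + sqrt(g + 7*g)/9 = 3 + sqrt(8*g)/9 = 3 + (2*sqrt(2)*sqrt(g))/9 = 3 + 2*sqrt(2)*sqrt(g)/9)
Z(k(2) - 1*4)*t(1) = (3 + 2*sqrt(2)*sqrt(1/(-5 + 2) - 1*4)/9)*(-1/2*1**3) = (3 + 2*sqrt(2)*sqrt(1/(-3) - 4)/9)*(-1/2*1) = (3 + 2*sqrt(2)*sqrt(-1/3 - 4)/9)*(-1/2) = (3 + 2*sqrt(2)*sqrt(-13/3)/9)*(-1/2) = (3 + 2*sqrt(2)*(I*sqrt(39)/3)/9)*(-1/2) = (3 + 2*I*sqrt(78)/27)*(-1/2) = -3/2 - I*sqrt(78)/27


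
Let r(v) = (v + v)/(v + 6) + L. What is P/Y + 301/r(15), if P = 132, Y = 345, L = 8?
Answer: 245209/7590 ≈ 32.307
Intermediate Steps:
r(v) = 8 + 2*v/(6 + v) (r(v) = (v + v)/(v + 6) + 8 = (2*v)/(6 + v) + 8 = 2*v/(6 + v) + 8 = 8 + 2*v/(6 + v))
P/Y + 301/r(15) = 132/345 + 301/((2*(24 + 5*15)/(6 + 15))) = 132*(1/345) + 301/((2*(24 + 75)/21)) = 44/115 + 301/((2*(1/21)*99)) = 44/115 + 301/(66/7) = 44/115 + 301*(7/66) = 44/115 + 2107/66 = 245209/7590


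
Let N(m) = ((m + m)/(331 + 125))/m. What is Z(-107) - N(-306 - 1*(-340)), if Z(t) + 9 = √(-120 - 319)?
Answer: -2053/228 + I*√439 ≈ -9.0044 + 20.952*I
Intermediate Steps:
Z(t) = -9 + I*√439 (Z(t) = -9 + √(-120 - 319) = -9 + √(-439) = -9 + I*√439)
N(m) = 1/228 (N(m) = ((2*m)/456)/m = ((2*m)*(1/456))/m = (m/228)/m = 1/228)
Z(-107) - N(-306 - 1*(-340)) = (-9 + I*√439) - 1*1/228 = (-9 + I*√439) - 1/228 = -2053/228 + I*√439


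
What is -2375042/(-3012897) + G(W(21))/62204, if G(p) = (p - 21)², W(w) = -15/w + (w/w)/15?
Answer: 18900780296399/23749908632100 ≈ 0.79583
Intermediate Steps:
W(w) = 1/15 - 15/w (W(w) = -15/w + 1*(1/15) = -15/w + 1/15 = 1/15 - 15/w)
G(p) = (-21 + p)²
-2375042/(-3012897) + G(W(21))/62204 = -2375042/(-3012897) + (-21 + (1/15)*(-225 + 21)/21)²/62204 = -2375042*(-1/3012897) + (-21 + (1/15)*(1/21)*(-204))²*(1/62204) = 81898/103893 + (-21 - 68/105)²*(1/62204) = 81898/103893 + (-2273/105)²*(1/62204) = 81898/103893 + (5166529/11025)*(1/62204) = 81898/103893 + 5166529/685799100 = 18900780296399/23749908632100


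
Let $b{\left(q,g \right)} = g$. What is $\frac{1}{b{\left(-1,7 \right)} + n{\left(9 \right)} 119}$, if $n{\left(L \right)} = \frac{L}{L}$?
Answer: $\frac{1}{126} \approx 0.0079365$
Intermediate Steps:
$n{\left(L \right)} = 1$
$\frac{1}{b{\left(-1,7 \right)} + n{\left(9 \right)} 119} = \frac{1}{7 + 1 \cdot 119} = \frac{1}{7 + 119} = \frac{1}{126}$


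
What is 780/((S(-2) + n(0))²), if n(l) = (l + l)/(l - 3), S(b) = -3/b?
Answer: 1040/3 ≈ 346.67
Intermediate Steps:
n(l) = 2*l/(-3 + l) (n(l) = (2*l)/(-3 + l) = 2*l/(-3 + l))
780/((S(-2) + n(0))²) = 780/((-3/(-2) + 2*0/(-3 + 0))²) = 780/((-3*(-½) + 2*0/(-3))²) = 780/((3/2 + 2*0*(-⅓))²) = 780/((3/2 + 0)²) = 780/((3/2)²) = 780/(9/4) = 780*(4/9) = 1040/3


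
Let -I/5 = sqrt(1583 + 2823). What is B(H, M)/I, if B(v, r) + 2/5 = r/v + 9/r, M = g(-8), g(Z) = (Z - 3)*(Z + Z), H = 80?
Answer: -1629*sqrt(4406)/19386400 ≈ -0.0055776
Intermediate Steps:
g(Z) = 2*Z*(-3 + Z) (g(Z) = (-3 + Z)*(2*Z) = 2*Z*(-3 + Z))
M = 176 (M = 2*(-8)*(-3 - 8) = 2*(-8)*(-11) = 176)
B(v, r) = -2/5 + 9/r + r/v (B(v, r) = -2/5 + (r/v + 9/r) = -2/5 + (9/r + r/v) = -2/5 + 9/r + r/v)
I = -5*sqrt(4406) (I = -5*sqrt(1583 + 2823) = -5*sqrt(4406) ≈ -331.89)
B(H, M)/I = (-2/5 + 9/176 + 176/80)/((-5*sqrt(4406))) = (-2/5 + 9*(1/176) + 176*(1/80))*(-sqrt(4406)/22030) = (-2/5 + 9/176 + 11/5)*(-sqrt(4406)/22030) = 1629*(-sqrt(4406)/22030)/880 = -1629*sqrt(4406)/19386400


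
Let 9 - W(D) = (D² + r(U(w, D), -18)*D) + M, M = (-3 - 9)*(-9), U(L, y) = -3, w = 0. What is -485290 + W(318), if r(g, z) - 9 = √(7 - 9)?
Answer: -589375 - 318*I*√2 ≈ -5.8938e+5 - 449.72*I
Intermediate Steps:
r(g, z) = 9 + I*√2 (r(g, z) = 9 + √(7 - 9) = 9 + √(-2) = 9 + I*√2)
M = 108 (M = -12*(-9) = 108)
W(D) = -99 - D² - D*(9 + I*√2) (W(D) = 9 - ((D² + (9 + I*√2)*D) + 108) = 9 - ((D² + D*(9 + I*√2)) + 108) = 9 - (108 + D² + D*(9 + I*√2)) = 9 + (-108 - D² - D*(9 + I*√2)) = -99 - D² - D*(9 + I*√2))
-485290 + W(318) = -485290 + (-99 - 1*318² - 1*318*(9 + I*√2)) = -485290 + (-99 - 1*101124 + (-2862 - 318*I*√2)) = -485290 + (-99 - 101124 + (-2862 - 318*I*√2)) = -485290 + (-104085 - 318*I*√2) = -589375 - 318*I*√2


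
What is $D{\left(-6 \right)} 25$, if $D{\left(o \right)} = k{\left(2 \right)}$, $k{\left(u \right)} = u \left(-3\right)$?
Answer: $-150$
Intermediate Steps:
$k{\left(u \right)} = - 3 u$
$D{\left(o \right)} = -6$ ($D{\left(o \right)} = \left(-3\right) 2 = -6$)
$D{\left(-6 \right)} 25 = \left(-6\right) 25 = -150$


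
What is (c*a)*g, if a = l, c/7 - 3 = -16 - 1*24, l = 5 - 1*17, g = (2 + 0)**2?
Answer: 12432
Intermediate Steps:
g = 4 (g = 2**2 = 4)
l = -12 (l = 5 - 17 = -12)
c = -259 (c = 21 + 7*(-16 - 1*24) = 21 + 7*(-16 - 24) = 21 + 7*(-40) = 21 - 280 = -259)
a = -12
(c*a)*g = -259*(-12)*4 = 3108*4 = 12432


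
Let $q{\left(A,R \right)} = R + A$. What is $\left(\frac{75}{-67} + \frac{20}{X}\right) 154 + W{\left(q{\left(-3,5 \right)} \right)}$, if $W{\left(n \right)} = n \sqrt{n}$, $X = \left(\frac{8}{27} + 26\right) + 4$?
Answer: $- \frac{1938090}{27403} + 2 \sqrt{2} \approx -67.897$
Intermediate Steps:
$q{\left(A,R \right)} = A + R$
$X = \frac{818}{27}$ ($X = \left(8 \cdot \frac{1}{27} + 26\right) + 4 = \left(\frac{8}{27} + 26\right) + 4 = \frac{710}{27} + 4 = \frac{818}{27} \approx 30.296$)
$W{\left(n \right)} = n^{\frac{3}{2}}$
$\left(\frac{75}{-67} + \frac{20}{X}\right) 154 + W{\left(q{\left(-3,5 \right)} \right)} = \left(\frac{75}{-67} + \frac{20}{\frac{818}{27}}\right) 154 + \left(-3 + 5\right)^{\frac{3}{2}} = \left(75 \left(- \frac{1}{67}\right) + 20 \cdot \frac{27}{818}\right) 154 + 2^{\frac{3}{2}} = \left(- \frac{75}{67} + \frac{270}{409}\right) 154 + 2 \sqrt{2} = \left(- \frac{12585}{27403}\right) 154 + 2 \sqrt{2} = - \frac{1938090}{27403} + 2 \sqrt{2}$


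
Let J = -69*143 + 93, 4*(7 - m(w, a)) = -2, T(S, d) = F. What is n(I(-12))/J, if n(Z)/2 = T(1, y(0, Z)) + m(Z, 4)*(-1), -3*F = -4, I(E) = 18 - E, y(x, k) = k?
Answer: 37/29322 ≈ 0.0012619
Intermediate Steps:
F = 4/3 (F = -⅓*(-4) = 4/3 ≈ 1.3333)
T(S, d) = 4/3
m(w, a) = 15/2 (m(w, a) = 7 - ¼*(-2) = 7 + ½ = 15/2)
n(Z) = -37/3 (n(Z) = 2*(4/3 + (15/2)*(-1)) = 2*(4/3 - 15/2) = 2*(-37/6) = -37/3)
J = -9774 (J = -9867 + 93 = -9774)
n(I(-12))/J = -37/3/(-9774) = -37/3*(-1/9774) = 37/29322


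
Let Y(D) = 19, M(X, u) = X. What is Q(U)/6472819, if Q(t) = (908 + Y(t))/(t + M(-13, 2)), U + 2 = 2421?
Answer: 309/5191200838 ≈ 5.9524e-8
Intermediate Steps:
U = 2419 (U = -2 + 2421 = 2419)
Q(t) = 927/(-13 + t) (Q(t) = (908 + 19)/(t - 13) = 927/(-13 + t))
Q(U)/6472819 = (927/(-13 + 2419))/6472819 = (927/2406)*(1/6472819) = (927*(1/2406))*(1/6472819) = (309/802)*(1/6472819) = 309/5191200838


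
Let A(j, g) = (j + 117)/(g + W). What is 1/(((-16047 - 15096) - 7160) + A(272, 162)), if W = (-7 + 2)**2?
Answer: -187/7162272 ≈ -2.6109e-5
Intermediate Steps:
W = 25 (W = (-5)**2 = 25)
A(j, g) = (117 + j)/(25 + g) (A(j, g) = (j + 117)/(g + 25) = (117 + j)/(25 + g))
1/(((-16047 - 15096) - 7160) + A(272, 162)) = 1/(((-16047 - 15096) - 7160) + (117 + 272)/(25 + 162)) = 1/((-31143 - 7160) + 389/187) = 1/(-38303 + (1/187)*389) = 1/(-38303 + 389/187) = 1/(-7162272/187) = -187/7162272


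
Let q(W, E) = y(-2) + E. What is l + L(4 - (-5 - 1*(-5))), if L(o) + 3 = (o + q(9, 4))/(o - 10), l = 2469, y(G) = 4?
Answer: 2464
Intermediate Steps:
q(W, E) = 4 + E
L(o) = -3 + (8 + o)/(-10 + o) (L(o) = -3 + (o + (4 + 4))/(o - 10) = -3 + (o + 8)/(-10 + o) = -3 + (8 + o)/(-10 + o))
l + L(4 - (-5 - 1*(-5))) = 2469 + 2*(19 - (4 - (-5 - 1*(-5))))/(-10 + (4 - (-5 - 1*(-5)))) = 2469 + 2*(19 - (4 - (-5 + 5)))/(-10 + (4 - (-5 + 5))) = 2469 + 2*(19 - (4 - 1*0))/(-10 + (4 - 1*0)) = 2469 + 2*(19 - (4 + 0))/(-10 + (4 + 0)) = 2469 + 2*(19 - 1*4)/(-10 + 4) = 2469 + 2*(19 - 4)/(-6) = 2469 + 2*(-⅙)*15 = 2469 - 5 = 2464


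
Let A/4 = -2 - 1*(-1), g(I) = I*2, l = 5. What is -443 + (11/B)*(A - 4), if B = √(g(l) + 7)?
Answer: -443 - 88*√17/17 ≈ -464.34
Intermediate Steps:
g(I) = 2*I
A = -4 (A = 4*(-2 - 1*(-1)) = 4*(-2 + 1) = 4*(-1) = -4)
B = √17 (B = √(2*5 + 7) = √(10 + 7) = √17 ≈ 4.1231)
-443 + (11/B)*(A - 4) = -443 + (11/(√17))*(-4 - 4) = -443 + (11*(√17/17))*(-8) = -443 + (11*√17/17)*(-8) = -443 - 88*√17/17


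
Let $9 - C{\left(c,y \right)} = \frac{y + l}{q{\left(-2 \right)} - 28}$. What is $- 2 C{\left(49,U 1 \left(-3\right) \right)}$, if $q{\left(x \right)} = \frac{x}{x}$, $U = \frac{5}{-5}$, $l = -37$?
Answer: $- \frac{418}{27} \approx -15.481$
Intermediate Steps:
$U = -1$ ($U = 5 \left(- \frac{1}{5}\right) = -1$)
$q{\left(x \right)} = 1$
$C{\left(c,y \right)} = \frac{206}{27} + \frac{y}{27}$ ($C{\left(c,y \right)} = 9 - \frac{y - 37}{1 - 28} = 9 - \frac{-37 + y}{-27} = 9 - \left(-37 + y\right) \left(- \frac{1}{27}\right) = 9 - \left(\frac{37}{27} - \frac{y}{27}\right) = 9 + \left(- \frac{37}{27} + \frac{y}{27}\right) = \frac{206}{27} + \frac{y}{27}$)
$- 2 C{\left(49,U 1 \left(-3\right) \right)} = - 2 \left(\frac{206}{27} + \frac{\left(-1\right) 1 \left(-3\right)}{27}\right) = - 2 \left(\frac{206}{27} + \frac{\left(-1\right) \left(-3\right)}{27}\right) = - 2 \left(\frac{206}{27} + \frac{1}{27} \cdot 3\right) = - 2 \left(\frac{206}{27} + \frac{1}{9}\right) = \left(-2\right) \frac{209}{27} = - \frac{418}{27}$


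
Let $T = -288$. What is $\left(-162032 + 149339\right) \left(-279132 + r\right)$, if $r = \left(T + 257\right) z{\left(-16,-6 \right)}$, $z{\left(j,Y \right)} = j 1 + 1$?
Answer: $3537120231$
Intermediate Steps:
$z{\left(j,Y \right)} = 1 + j$ ($z{\left(j,Y \right)} = j + 1 = 1 + j$)
$r = 465$ ($r = \left(-288 + 257\right) \left(1 - 16\right) = \left(-31\right) \left(-15\right) = 465$)
$\left(-162032 + 149339\right) \left(-279132 + r\right) = \left(-162032 + 149339\right) \left(-279132 + 465\right) = \left(-12693\right) \left(-278667\right) = 3537120231$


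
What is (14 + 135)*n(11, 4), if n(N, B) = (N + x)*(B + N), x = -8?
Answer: 6705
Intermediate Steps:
n(N, B) = (-8 + N)*(B + N) (n(N, B) = (N - 8)*(B + N) = (-8 + N)*(B + N))
(14 + 135)*n(11, 4) = (14 + 135)*(11² - 8*4 - 8*11 + 4*11) = 149*(121 - 32 - 88 + 44) = 149*45 = 6705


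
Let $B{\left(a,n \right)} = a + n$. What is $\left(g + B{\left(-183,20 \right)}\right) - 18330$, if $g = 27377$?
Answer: $8884$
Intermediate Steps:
$\left(g + B{\left(-183,20 \right)}\right) - 18330 = \left(27377 + \left(-183 + 20\right)\right) - 18330 = \left(27377 - 163\right) - 18330 = 27214 - 18330 = 8884$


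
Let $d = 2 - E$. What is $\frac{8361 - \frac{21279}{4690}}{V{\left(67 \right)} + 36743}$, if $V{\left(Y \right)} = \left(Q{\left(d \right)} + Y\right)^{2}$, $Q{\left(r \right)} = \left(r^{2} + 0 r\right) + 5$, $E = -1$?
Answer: $\frac{39191811}{203095760} \approx 0.19297$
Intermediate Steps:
$d = 3$ ($d = 2 - -1 = 2 + 1 = 3$)
$Q{\left(r \right)} = 5 + r^{2}$ ($Q{\left(r \right)} = \left(r^{2} + 0\right) + 5 = r^{2} + 5 = 5 + r^{2}$)
$V{\left(Y \right)} = \left(14 + Y\right)^{2}$ ($V{\left(Y \right)} = \left(\left(5 + 3^{2}\right) + Y\right)^{2} = \left(\left(5 + 9\right) + Y\right)^{2} = \left(14 + Y\right)^{2}$)
$\frac{8361 - \frac{21279}{4690}}{V{\left(67 \right)} + 36743} = \frac{8361 - \frac{21279}{4690}}{\left(14 + 67\right)^{2} + 36743} = \frac{8361 - \frac{21279}{4690}}{81^{2} + 36743} = \frac{8361 - \frac{21279}{4690}}{6561 + 36743} = \frac{39191811}{4690 \cdot 43304} = \frac{39191811}{4690} \cdot \frac{1}{43304} = \frac{39191811}{203095760}$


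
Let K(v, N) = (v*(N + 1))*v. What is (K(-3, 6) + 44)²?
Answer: 11449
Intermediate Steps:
K(v, N) = v²*(1 + N) (K(v, N) = (v*(1 + N))*v = v²*(1 + N))
(K(-3, 6) + 44)² = ((-3)²*(1 + 6) + 44)² = (9*7 + 44)² = (63 + 44)² = 107² = 11449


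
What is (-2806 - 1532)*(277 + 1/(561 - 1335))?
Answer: -51669677/43 ≈ -1.2016e+6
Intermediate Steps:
(-2806 - 1532)*(277 + 1/(561 - 1335)) = -4338*(277 + 1/(-774)) = -4338*(277 - 1/774) = -4338*214397/774 = -51669677/43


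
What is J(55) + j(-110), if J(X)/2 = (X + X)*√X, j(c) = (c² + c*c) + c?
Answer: 24090 + 220*√55 ≈ 25722.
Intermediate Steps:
j(c) = c + 2*c² (j(c) = (c² + c²) + c = 2*c² + c = c + 2*c²)
J(X) = 4*X^(3/2) (J(X) = 2*((X + X)*√X) = 2*((2*X)*√X) = 2*(2*X^(3/2)) = 4*X^(3/2))
J(55) + j(-110) = 4*55^(3/2) - 110*(1 + 2*(-110)) = 4*(55*√55) - 110*(1 - 220) = 220*√55 - 110*(-219) = 220*√55 + 24090 = 24090 + 220*√55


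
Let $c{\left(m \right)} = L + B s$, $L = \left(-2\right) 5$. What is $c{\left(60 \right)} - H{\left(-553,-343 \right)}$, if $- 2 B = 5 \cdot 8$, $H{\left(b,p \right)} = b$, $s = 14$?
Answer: $263$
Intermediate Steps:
$B = -20$ ($B = - \frac{5 \cdot 8}{2} = \left(- \frac{1}{2}\right) 40 = -20$)
$L = -10$
$c{\left(m \right)} = -290$ ($c{\left(m \right)} = -10 - 280 = -290$)
$c{\left(60 \right)} - H{\left(-553,-343 \right)} = -290 - -553 = -290 + 553 = 263$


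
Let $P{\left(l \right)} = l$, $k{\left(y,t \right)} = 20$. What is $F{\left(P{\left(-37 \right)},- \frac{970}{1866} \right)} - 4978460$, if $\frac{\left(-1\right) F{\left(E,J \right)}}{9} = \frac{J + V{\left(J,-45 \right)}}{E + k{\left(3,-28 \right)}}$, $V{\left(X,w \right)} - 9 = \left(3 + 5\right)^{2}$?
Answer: $- \frac{26320915148}{5287} \approx -4.9784 \cdot 10^{6}$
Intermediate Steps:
$V{\left(X,w \right)} = 73$ ($V{\left(X,w \right)} = 9 + \left(3 + 5\right)^{2} = 9 + 8^{2} = 9 + 64 = 73$)
$F{\left(E,J \right)} = - \frac{9 \left(73 + J\right)}{20 + E}$ ($F{\left(E,J \right)} = - 9 \frac{J + 73}{E + 20} = - 9 \frac{73 + J}{20 + E} = - \frac{9 \left(73 + J\right)}{20 + E}$)
$F{\left(P{\left(-37 \right)},- \frac{970}{1866} \right)} - 4978460 = \frac{9 \left(-73 - - \frac{970}{1866}\right)}{20 - 37} - 4978460 = \frac{9 \left(-73 - \left(-970\right) \frac{1}{1866}\right)}{-17} - 4978460 = 9 \left(- \frac{1}{17}\right) \left(-73 - - \frac{485}{933}\right) - 4978460 = 9 \left(- \frac{1}{17}\right) \left(-73 + \frac{485}{933}\right) - 4978460 = 9 \left(- \frac{1}{17}\right) \left(- \frac{67624}{933}\right) - 4978460 = \frac{202872}{5287} - 4978460 = - \frac{26320915148}{5287}$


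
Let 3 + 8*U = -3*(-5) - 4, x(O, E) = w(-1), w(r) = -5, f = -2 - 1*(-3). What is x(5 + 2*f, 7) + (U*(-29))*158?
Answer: -4587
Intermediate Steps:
f = 1 (f = -2 + 3 = 1)
x(O, E) = -5
U = 1 (U = -3/8 + (-3*(-5) - 4)/8 = -3/8 + (15 - 4)/8 = -3/8 + (⅛)*11 = -3/8 + 11/8 = 1)
x(5 + 2*f, 7) + (U*(-29))*158 = -5 + (1*(-29))*158 = -5 - 29*158 = -5 - 4582 = -4587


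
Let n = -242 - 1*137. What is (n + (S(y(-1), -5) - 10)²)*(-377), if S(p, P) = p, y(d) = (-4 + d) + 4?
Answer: 97266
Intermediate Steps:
y(d) = d
n = -379 (n = -242 - 137 = -379)
(n + (S(y(-1), -5) - 10)²)*(-377) = (-379 + (-1 - 10)²)*(-377) = (-379 + (-11)²)*(-377) = (-379 + 121)*(-377) = -258*(-377) = 97266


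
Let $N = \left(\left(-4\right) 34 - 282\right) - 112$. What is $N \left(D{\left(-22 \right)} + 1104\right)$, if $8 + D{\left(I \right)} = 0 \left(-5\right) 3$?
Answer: $-580880$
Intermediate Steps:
$D{\left(I \right)} = -8$ ($D{\left(I \right)} = -8 + 0 \left(-5\right) 3 = -8 + 0 \cdot 3 = -8 + 0 = -8$)
$N = -530$ ($N = \left(-136 - 282\right) - 112 = -418 - 112 = -530$)
$N \left(D{\left(-22 \right)} + 1104\right) = - 530 \left(-8 + 1104\right) = \left(-530\right) 1096 = -580880$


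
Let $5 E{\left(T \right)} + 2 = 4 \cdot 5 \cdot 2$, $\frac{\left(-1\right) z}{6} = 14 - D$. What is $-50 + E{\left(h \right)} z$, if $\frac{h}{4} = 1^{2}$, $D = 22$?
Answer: $\frac{1574}{5} \approx 314.8$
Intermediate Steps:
$h = 4$ ($h = 4 \cdot 1^{2} = 4 \cdot 1 = 4$)
$z = 48$ ($z = - 6 \left(14 - 22\right) = \left(-6\right) \left(-8\right) = 48$)
$E{\left(T \right)} = \frac{38}{5}$ ($E{\left(T \right)} = - \frac{2}{5} + \frac{4 \cdot 5 \cdot 2}{5} = - \frac{2}{5} + \frac{20 \cdot 2}{5} = - \frac{2}{5} + \frac{1}{5} \cdot 40 = - \frac{2}{5} + 8 = \frac{38}{5}$)
$-50 + E{\left(h \right)} z = -50 + \frac{38}{5} \cdot 48 = -50 + \frac{1824}{5} = \frac{1574}{5}$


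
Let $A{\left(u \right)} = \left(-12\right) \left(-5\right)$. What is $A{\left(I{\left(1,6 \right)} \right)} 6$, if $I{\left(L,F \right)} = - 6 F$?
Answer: $360$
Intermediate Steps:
$A{\left(u \right)} = 60$
$A{\left(I{\left(1,6 \right)} \right)} 6 = 60 \cdot 6 = 360$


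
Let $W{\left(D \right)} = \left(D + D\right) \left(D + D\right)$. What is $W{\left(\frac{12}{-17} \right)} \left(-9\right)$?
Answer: $- \frac{5184}{289} \approx -17.938$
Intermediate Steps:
$W{\left(D \right)} = 4 D^{2}$ ($W{\left(D \right)} = 2 D 2 D = 4 D^{2}$)
$W{\left(\frac{12}{-17} \right)} \left(-9\right) = 4 \left(\frac{12}{-17}\right)^{2} \left(-9\right) = 4 \left(12 \left(- \frac{1}{17}\right)\right)^{2} \left(-9\right) = 4 \left(- \frac{12}{17}\right)^{2} \left(-9\right) = 4 \cdot \frac{144}{289} \left(-9\right) = \frac{576}{289} \left(-9\right) = - \frac{5184}{289}$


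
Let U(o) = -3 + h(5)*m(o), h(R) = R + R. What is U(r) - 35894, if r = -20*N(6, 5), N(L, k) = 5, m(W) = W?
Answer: -36897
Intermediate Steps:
h(R) = 2*R
r = -100 (r = -20*5 = -100)
U(o) = -3 + 10*o (U(o) = -3 + (2*5)*o = -3 + 10*o)
U(r) - 35894 = (-3 + 10*(-100)) - 35894 = (-3 - 1000) - 35894 = -1003 - 35894 = -36897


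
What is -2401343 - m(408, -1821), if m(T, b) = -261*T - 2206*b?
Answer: -6311981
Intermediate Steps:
m(T, b) = -2206*b - 261*T
-2401343 - m(408, -1821) = -2401343 - (-2206*(-1821) - 261*408) = -2401343 - (4017126 - 106488) = -2401343 - 1*3910638 = -2401343 - 3910638 = -6311981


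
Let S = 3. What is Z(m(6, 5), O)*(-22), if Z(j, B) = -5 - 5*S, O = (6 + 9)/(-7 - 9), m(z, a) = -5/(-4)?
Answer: 440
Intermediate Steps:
m(z, a) = 5/4 (m(z, a) = -5*(-1/4) = 5/4)
O = -15/16 (O = 15/(-16) = 15*(-1/16) = -15/16 ≈ -0.93750)
Z(j, B) = -20 (Z(j, B) = -5 - 5*3 = -5 - 15 = -20)
Z(m(6, 5), O)*(-22) = -20*(-22) = 440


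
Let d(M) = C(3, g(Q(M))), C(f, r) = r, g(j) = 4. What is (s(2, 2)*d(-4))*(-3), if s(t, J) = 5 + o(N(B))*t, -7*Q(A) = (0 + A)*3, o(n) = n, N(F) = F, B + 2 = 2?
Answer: -60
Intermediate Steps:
B = 0 (B = -2 + 2 = 0)
Q(A) = -3*A/7 (Q(A) = -(0 + A)*3/7 = -A*3/7 = -3*A/7)
s(t, J) = 5 (s(t, J) = 5 + 0*t = 5 + 0 = 5)
d(M) = 4
(s(2, 2)*d(-4))*(-3) = (5*4)*(-3) = 20*(-3) = -60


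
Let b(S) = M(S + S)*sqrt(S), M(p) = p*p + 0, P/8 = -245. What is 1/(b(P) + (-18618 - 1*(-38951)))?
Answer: 20333/462807448375030889 - 215129600*I*sqrt(10)/462807448375030889 ≈ 4.3934e-14 - 1.4699e-9*I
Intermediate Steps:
P = -1960 (P = 8*(-245) = -1960)
M(p) = p**2 (M(p) = p**2 + 0 = p**2)
b(S) = 4*S**(5/2) (b(S) = (S + S)**2*sqrt(S) = (2*S)**2*sqrt(S) = (4*S**2)*sqrt(S) = 4*S**(5/2))
1/(b(P) + (-18618 - 1*(-38951))) = 1/(4*(-1960)**(5/2) + (-18618 - 1*(-38951))) = 1/(4*(53782400*I*sqrt(10)) + (-18618 + 38951)) = 1/(215129600*I*sqrt(10) + 20333) = 1/(20333 + 215129600*I*sqrt(10))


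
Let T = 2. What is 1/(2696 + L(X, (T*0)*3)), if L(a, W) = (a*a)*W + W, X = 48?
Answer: 1/2696 ≈ 0.00037092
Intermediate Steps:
L(a, W) = W + W*a² (L(a, W) = a²*W + W = W*a² + W = W + W*a²)
1/(2696 + L(X, (T*0)*3)) = 1/(2696 + ((2*0)*3)*(1 + 48²)) = 1/(2696 + (0*3)*(1 + 2304)) = 1/(2696 + 0*2305) = 1/(2696 + 0) = 1/2696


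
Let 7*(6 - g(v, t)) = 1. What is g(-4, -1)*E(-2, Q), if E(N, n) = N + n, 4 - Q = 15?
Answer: -533/7 ≈ -76.143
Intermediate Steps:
g(v, t) = 41/7 (g(v, t) = 6 - ⅐*1 = 6 - ⅐ = 41/7)
Q = -11 (Q = 4 - 1*15 = 4 - 15 = -11)
g(-4, -1)*E(-2, Q) = 41*(-2 - 11)/7 = (41/7)*(-13) = -533/7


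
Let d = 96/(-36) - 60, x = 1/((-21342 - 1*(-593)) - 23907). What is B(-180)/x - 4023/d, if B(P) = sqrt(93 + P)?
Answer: 12069/188 - 44656*I*sqrt(87) ≈ 64.197 - 4.1652e+5*I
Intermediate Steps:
x = -1/44656 (x = 1/((-21342 + 593) - 23907) = 1/(-20749 - 23907) = 1/(-44656) = -1/44656 ≈ -2.2393e-5)
d = -188/3 (d = 96*(-1/36) - 60 = -8/3 - 60 = -188/3 ≈ -62.667)
B(-180)/x - 4023/d = sqrt(93 - 180)/(-1/44656) - 4023/(-188/3) = sqrt(-87)*(-44656) - 4023*(-3/188) = (I*sqrt(87))*(-44656) + 12069/188 = -44656*I*sqrt(87) + 12069/188 = 12069/188 - 44656*I*sqrt(87)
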